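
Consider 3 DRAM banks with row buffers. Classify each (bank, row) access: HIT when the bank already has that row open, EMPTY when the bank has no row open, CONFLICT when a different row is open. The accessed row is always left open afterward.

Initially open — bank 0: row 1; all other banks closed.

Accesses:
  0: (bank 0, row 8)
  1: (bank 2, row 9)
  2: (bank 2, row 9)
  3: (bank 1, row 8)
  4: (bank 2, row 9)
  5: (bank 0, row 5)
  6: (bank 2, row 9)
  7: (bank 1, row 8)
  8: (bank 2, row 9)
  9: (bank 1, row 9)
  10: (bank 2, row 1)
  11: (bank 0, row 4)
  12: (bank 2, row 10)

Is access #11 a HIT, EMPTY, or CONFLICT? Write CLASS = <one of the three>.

CLASS = CONFLICT

step 0: bank0 1->8 [CONFLICT]
step 1: bank2 None->9 [EMPTY]
step 2: bank2 9->9 [HIT]
step 3: bank1 None->8 [EMPTY]
step 4: bank2 9->9 [HIT]
step 5: bank0 8->5 [CONFLICT]
step 6: bank2 9->9 [HIT]
step 7: bank1 8->8 [HIT]
step 8: bank2 9->9 [HIT]
step 9: bank1 8->9 [CONFLICT]
step 10: bank2 9->1 [CONFLICT]
step 11: bank0 5->4 [CONFLICT]
step 12: bank2 1->10 [CONFLICT]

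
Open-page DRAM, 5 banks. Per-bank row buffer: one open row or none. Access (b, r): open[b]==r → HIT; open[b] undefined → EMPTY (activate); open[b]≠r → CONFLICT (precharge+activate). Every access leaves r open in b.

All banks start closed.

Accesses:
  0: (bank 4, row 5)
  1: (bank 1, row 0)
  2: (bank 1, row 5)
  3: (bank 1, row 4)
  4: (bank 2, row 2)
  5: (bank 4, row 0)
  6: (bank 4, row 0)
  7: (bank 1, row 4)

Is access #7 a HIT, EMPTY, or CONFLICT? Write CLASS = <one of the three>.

CLASS = HIT

step 0: bank4 None->5 [EMPTY]
step 1: bank1 None->0 [EMPTY]
step 2: bank1 0->5 [CONFLICT]
step 3: bank1 5->4 [CONFLICT]
step 4: bank2 None->2 [EMPTY]
step 5: bank4 5->0 [CONFLICT]
step 6: bank4 0->0 [HIT]
step 7: bank1 4->4 [HIT]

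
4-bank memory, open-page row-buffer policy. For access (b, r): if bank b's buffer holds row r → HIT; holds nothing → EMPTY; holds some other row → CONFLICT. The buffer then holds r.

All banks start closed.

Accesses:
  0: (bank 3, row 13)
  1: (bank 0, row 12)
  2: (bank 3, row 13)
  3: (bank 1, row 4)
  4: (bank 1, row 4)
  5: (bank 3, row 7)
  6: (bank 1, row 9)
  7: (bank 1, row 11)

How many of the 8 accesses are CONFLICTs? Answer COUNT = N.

0: bank 3 row 13 — prev None → EMPTY
1: bank 0 row 12 — prev None → EMPTY
2: bank 3 row 13 — prev 13 → HIT
3: bank 1 row 4 — prev None → EMPTY
4: bank 1 row 4 — prev 4 → HIT
5: bank 3 row 7 — prev 13 → CONFLICT
6: bank 1 row 9 — prev 4 → CONFLICT
7: bank 1 row 11 — prev 9 → CONFLICT

COUNT = 3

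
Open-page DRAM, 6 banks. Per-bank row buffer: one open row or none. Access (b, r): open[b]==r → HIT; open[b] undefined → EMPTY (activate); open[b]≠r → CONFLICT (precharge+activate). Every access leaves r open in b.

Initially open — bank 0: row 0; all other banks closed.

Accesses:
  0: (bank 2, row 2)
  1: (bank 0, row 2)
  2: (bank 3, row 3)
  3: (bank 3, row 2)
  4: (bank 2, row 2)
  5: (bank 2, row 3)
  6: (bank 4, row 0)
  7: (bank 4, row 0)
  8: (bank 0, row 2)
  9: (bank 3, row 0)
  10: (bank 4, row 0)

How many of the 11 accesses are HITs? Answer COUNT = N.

0: bank 2 row 2 — prev None → EMPTY
1: bank 0 row 2 — prev 0 → CONFLICT
2: bank 3 row 3 — prev None → EMPTY
3: bank 3 row 2 — prev 3 → CONFLICT
4: bank 2 row 2 — prev 2 → HIT
5: bank 2 row 3 — prev 2 → CONFLICT
6: bank 4 row 0 — prev None → EMPTY
7: bank 4 row 0 — prev 0 → HIT
8: bank 0 row 2 — prev 2 → HIT
9: bank 3 row 0 — prev 2 → CONFLICT
10: bank 4 row 0 — prev 0 → HIT

COUNT = 4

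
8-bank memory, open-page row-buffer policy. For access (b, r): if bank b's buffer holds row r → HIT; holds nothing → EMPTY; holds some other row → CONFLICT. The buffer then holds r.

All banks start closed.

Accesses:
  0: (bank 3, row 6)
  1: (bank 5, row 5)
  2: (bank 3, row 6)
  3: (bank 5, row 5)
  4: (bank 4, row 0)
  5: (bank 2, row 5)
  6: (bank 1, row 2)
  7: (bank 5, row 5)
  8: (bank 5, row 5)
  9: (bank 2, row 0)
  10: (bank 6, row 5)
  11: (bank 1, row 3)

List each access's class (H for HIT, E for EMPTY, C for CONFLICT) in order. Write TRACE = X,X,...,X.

TRACE = E,E,H,H,E,E,E,H,H,C,E,C

#0 (3,6) E
#1 (5,5) E
#2 (3,6) H  (was 6)
#3 (5,5) H  (was 5)
#4 (4,0) E
#5 (2,5) E
#6 (1,2) E
#7 (5,5) H  (was 5)
#8 (5,5) H  (was 5)
#9 (2,0) C  (was 5)
#10 (6,5) E
#11 (1,3) C  (was 2)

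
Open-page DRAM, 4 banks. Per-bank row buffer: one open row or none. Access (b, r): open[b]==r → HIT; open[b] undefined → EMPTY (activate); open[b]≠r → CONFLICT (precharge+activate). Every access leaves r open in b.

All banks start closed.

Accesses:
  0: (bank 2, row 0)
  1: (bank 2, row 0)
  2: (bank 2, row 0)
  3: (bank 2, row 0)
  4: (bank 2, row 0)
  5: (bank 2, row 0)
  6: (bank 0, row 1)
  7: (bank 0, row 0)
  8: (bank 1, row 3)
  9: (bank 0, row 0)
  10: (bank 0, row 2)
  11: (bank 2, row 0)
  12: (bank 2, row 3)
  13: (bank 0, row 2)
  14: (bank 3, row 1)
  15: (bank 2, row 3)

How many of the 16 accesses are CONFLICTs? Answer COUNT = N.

0: bank 2 row 0 — prev None → EMPTY
1: bank 2 row 0 — prev 0 → HIT
2: bank 2 row 0 — prev 0 → HIT
3: bank 2 row 0 — prev 0 → HIT
4: bank 2 row 0 — prev 0 → HIT
5: bank 2 row 0 — prev 0 → HIT
6: bank 0 row 1 — prev None → EMPTY
7: bank 0 row 0 — prev 1 → CONFLICT
8: bank 1 row 3 — prev None → EMPTY
9: bank 0 row 0 — prev 0 → HIT
10: bank 0 row 2 — prev 0 → CONFLICT
11: bank 2 row 0 — prev 0 → HIT
12: bank 2 row 3 — prev 0 → CONFLICT
13: bank 0 row 2 — prev 2 → HIT
14: bank 3 row 1 — prev None → EMPTY
15: bank 2 row 3 — prev 3 → HIT

COUNT = 3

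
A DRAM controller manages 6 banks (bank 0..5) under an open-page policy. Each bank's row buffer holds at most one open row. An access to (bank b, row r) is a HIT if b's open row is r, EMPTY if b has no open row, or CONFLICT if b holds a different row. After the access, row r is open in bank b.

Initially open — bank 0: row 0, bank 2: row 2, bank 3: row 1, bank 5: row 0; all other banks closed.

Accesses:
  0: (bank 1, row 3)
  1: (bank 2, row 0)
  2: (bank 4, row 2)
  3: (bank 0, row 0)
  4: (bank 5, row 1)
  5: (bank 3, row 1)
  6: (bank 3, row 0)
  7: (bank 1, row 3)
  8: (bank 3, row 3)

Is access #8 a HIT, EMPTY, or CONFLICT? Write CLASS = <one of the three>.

  [0] b1 r3: no row ⇒ E
  [1] b2 r0: had r2 ⇒ C
  [2] b4 r2: no row ⇒ E
  [3] b0 r0: had r0 ⇒ H
  [4] b5 r1: had r0 ⇒ C
  [5] b3 r1: had r1 ⇒ H
  [6] b3 r0: had r1 ⇒ C
  [7] b1 r3: had r3 ⇒ H
  [8] b3 r3: had r0 ⇒ C

CLASS = CONFLICT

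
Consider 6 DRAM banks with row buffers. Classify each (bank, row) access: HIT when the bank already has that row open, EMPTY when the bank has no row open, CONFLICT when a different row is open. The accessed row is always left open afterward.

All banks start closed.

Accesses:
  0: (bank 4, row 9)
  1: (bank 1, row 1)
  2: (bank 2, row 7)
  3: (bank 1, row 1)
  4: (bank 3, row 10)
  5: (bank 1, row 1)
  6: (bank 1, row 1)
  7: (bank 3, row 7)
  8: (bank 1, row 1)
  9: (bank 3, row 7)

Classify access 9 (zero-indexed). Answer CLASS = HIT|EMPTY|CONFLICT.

CLASS = HIT

step 0: bank4 None->9 [EMPTY]
step 1: bank1 None->1 [EMPTY]
step 2: bank2 None->7 [EMPTY]
step 3: bank1 1->1 [HIT]
step 4: bank3 None->10 [EMPTY]
step 5: bank1 1->1 [HIT]
step 6: bank1 1->1 [HIT]
step 7: bank3 10->7 [CONFLICT]
step 8: bank1 1->1 [HIT]
step 9: bank3 7->7 [HIT]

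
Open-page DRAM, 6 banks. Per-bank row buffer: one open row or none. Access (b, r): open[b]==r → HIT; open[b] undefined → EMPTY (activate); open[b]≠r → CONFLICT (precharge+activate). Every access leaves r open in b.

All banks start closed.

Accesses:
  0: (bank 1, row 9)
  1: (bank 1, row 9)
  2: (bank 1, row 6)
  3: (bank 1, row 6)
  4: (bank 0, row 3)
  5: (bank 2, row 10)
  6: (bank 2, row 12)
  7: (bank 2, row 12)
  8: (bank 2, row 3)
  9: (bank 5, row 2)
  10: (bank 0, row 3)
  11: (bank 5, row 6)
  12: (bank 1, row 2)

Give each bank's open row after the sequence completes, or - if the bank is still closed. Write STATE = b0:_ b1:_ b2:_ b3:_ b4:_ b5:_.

STATE = b0:3 b1:2 b2:3 b3:- b4:- b5:6

step 0: bank1 None->9 [EMPTY]
step 1: bank1 9->9 [HIT]
step 2: bank1 9->6 [CONFLICT]
step 3: bank1 6->6 [HIT]
step 4: bank0 None->3 [EMPTY]
step 5: bank2 None->10 [EMPTY]
step 6: bank2 10->12 [CONFLICT]
step 7: bank2 12->12 [HIT]
step 8: bank2 12->3 [CONFLICT]
step 9: bank5 None->2 [EMPTY]
step 10: bank0 3->3 [HIT]
step 11: bank5 2->6 [CONFLICT]
step 12: bank1 6->2 [CONFLICT]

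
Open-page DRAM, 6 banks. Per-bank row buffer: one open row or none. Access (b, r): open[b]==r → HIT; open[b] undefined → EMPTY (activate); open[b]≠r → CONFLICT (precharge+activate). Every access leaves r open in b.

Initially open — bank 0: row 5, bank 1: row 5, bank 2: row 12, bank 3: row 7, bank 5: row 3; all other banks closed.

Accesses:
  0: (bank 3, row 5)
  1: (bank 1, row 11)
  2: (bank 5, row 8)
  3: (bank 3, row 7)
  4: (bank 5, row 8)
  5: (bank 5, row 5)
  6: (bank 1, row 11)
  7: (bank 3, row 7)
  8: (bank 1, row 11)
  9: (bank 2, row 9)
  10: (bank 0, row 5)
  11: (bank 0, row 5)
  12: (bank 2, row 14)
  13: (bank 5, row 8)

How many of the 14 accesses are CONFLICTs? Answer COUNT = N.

COUNT = 8

#0 (3,5) C  (was 7)
#1 (1,11) C  (was 5)
#2 (5,8) C  (was 3)
#3 (3,7) C  (was 5)
#4 (5,8) H  (was 8)
#5 (5,5) C  (was 8)
#6 (1,11) H  (was 11)
#7 (3,7) H  (was 7)
#8 (1,11) H  (was 11)
#9 (2,9) C  (was 12)
#10 (0,5) H  (was 5)
#11 (0,5) H  (was 5)
#12 (2,14) C  (was 9)
#13 (5,8) C  (was 5)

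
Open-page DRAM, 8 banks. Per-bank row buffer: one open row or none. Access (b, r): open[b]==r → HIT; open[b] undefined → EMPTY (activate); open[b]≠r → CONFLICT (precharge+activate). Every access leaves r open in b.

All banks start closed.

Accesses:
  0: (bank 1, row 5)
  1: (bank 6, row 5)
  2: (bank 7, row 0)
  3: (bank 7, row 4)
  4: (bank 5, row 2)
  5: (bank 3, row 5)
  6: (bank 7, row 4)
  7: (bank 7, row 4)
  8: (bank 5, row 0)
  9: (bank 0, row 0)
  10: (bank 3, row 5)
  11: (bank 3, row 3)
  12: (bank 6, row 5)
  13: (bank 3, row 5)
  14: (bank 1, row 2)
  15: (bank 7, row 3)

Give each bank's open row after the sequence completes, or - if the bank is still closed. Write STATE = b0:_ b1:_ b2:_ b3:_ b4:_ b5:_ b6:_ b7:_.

STATE = b0:0 b1:2 b2:- b3:5 b4:- b5:0 b6:5 b7:3

0: bank 1 row 5 — prev None → EMPTY
1: bank 6 row 5 — prev None → EMPTY
2: bank 7 row 0 — prev None → EMPTY
3: bank 7 row 4 — prev 0 → CONFLICT
4: bank 5 row 2 — prev None → EMPTY
5: bank 3 row 5 — prev None → EMPTY
6: bank 7 row 4 — prev 4 → HIT
7: bank 7 row 4 — prev 4 → HIT
8: bank 5 row 0 — prev 2 → CONFLICT
9: bank 0 row 0 — prev None → EMPTY
10: bank 3 row 5 — prev 5 → HIT
11: bank 3 row 3 — prev 5 → CONFLICT
12: bank 6 row 5 — prev 5 → HIT
13: bank 3 row 5 — prev 3 → CONFLICT
14: bank 1 row 2 — prev 5 → CONFLICT
15: bank 7 row 3 — prev 4 → CONFLICT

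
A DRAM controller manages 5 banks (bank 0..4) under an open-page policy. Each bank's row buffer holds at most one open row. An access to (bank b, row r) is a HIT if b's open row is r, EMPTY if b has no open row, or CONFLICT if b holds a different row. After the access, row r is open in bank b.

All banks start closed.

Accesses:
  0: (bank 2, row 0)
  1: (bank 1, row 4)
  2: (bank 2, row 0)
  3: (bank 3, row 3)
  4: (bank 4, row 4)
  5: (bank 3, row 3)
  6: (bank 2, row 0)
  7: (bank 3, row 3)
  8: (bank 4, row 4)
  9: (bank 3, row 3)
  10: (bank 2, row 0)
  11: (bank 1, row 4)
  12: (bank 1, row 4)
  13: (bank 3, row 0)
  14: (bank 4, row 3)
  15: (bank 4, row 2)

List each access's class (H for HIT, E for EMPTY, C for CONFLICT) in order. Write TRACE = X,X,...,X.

0: bank 2 row 0 — prev None → EMPTY
1: bank 1 row 4 — prev None → EMPTY
2: bank 2 row 0 — prev 0 → HIT
3: bank 3 row 3 — prev None → EMPTY
4: bank 4 row 4 — prev None → EMPTY
5: bank 3 row 3 — prev 3 → HIT
6: bank 2 row 0 — prev 0 → HIT
7: bank 3 row 3 — prev 3 → HIT
8: bank 4 row 4 — prev 4 → HIT
9: bank 3 row 3 — prev 3 → HIT
10: bank 2 row 0 — prev 0 → HIT
11: bank 1 row 4 — prev 4 → HIT
12: bank 1 row 4 — prev 4 → HIT
13: bank 3 row 0 — prev 3 → CONFLICT
14: bank 4 row 3 — prev 4 → CONFLICT
15: bank 4 row 2 — prev 3 → CONFLICT

TRACE = E,E,H,E,E,H,H,H,H,H,H,H,H,C,C,C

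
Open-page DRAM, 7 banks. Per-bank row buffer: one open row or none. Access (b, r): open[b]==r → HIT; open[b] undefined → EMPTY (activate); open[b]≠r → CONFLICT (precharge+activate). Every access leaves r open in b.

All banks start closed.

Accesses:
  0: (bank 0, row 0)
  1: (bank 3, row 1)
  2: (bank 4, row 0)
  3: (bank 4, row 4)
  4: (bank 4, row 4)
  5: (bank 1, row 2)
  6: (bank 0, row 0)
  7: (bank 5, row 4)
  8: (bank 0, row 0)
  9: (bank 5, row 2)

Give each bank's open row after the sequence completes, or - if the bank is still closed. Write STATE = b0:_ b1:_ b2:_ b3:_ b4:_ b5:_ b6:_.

STATE = b0:0 b1:2 b2:- b3:1 b4:4 b5:2 b6:-

  [0] b0 r0: no row ⇒ E
  [1] b3 r1: no row ⇒ E
  [2] b4 r0: no row ⇒ E
  [3] b4 r4: had r0 ⇒ C
  [4] b4 r4: had r4 ⇒ H
  [5] b1 r2: no row ⇒ E
  [6] b0 r0: had r0 ⇒ H
  [7] b5 r4: no row ⇒ E
  [8] b0 r0: had r0 ⇒ H
  [9] b5 r2: had r4 ⇒ C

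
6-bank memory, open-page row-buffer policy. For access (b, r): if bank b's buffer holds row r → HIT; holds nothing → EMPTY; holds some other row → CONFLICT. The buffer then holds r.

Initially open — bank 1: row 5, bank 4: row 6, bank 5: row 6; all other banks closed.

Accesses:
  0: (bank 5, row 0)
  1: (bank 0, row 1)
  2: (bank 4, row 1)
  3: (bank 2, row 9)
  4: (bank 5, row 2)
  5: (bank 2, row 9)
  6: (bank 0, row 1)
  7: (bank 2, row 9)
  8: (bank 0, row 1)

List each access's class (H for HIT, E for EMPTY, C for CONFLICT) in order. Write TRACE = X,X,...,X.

  [0] b5 r0: had r6 ⇒ C
  [1] b0 r1: no row ⇒ E
  [2] b4 r1: had r6 ⇒ C
  [3] b2 r9: no row ⇒ E
  [4] b5 r2: had r0 ⇒ C
  [5] b2 r9: had r9 ⇒ H
  [6] b0 r1: had r1 ⇒ H
  [7] b2 r9: had r9 ⇒ H
  [8] b0 r1: had r1 ⇒ H

TRACE = C,E,C,E,C,H,H,H,H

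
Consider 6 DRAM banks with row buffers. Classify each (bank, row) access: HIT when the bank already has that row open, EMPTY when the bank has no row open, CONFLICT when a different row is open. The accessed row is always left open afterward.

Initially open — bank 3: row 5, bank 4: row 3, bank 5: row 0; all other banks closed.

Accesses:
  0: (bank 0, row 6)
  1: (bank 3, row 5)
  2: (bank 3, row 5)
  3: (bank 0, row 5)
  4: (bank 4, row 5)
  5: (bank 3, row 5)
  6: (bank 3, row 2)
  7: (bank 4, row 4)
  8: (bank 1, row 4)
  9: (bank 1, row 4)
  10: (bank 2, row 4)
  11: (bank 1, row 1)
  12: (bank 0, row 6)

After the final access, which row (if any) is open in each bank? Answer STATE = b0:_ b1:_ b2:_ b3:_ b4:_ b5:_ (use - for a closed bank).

0: bank 0 row 6 — prev None → EMPTY
1: bank 3 row 5 — prev 5 → HIT
2: bank 3 row 5 — prev 5 → HIT
3: bank 0 row 5 — prev 6 → CONFLICT
4: bank 4 row 5 — prev 3 → CONFLICT
5: bank 3 row 5 — prev 5 → HIT
6: bank 3 row 2 — prev 5 → CONFLICT
7: bank 4 row 4 — prev 5 → CONFLICT
8: bank 1 row 4 — prev None → EMPTY
9: bank 1 row 4 — prev 4 → HIT
10: bank 2 row 4 — prev None → EMPTY
11: bank 1 row 1 — prev 4 → CONFLICT
12: bank 0 row 6 — prev 5 → CONFLICT

STATE = b0:6 b1:1 b2:4 b3:2 b4:4 b5:0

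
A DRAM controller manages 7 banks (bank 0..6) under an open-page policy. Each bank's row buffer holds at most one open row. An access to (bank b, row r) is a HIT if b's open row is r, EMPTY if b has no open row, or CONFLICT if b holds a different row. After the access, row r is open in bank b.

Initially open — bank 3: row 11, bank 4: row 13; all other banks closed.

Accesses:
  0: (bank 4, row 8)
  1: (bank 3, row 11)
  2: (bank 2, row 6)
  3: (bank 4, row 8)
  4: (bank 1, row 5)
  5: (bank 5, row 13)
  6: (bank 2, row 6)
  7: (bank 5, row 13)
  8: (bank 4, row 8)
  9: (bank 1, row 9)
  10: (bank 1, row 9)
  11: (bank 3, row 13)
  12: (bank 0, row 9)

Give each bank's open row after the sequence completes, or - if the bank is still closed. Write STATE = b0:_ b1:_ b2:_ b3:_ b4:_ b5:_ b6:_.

step 0: bank4 13->8 [CONFLICT]
step 1: bank3 11->11 [HIT]
step 2: bank2 None->6 [EMPTY]
step 3: bank4 8->8 [HIT]
step 4: bank1 None->5 [EMPTY]
step 5: bank5 None->13 [EMPTY]
step 6: bank2 6->6 [HIT]
step 7: bank5 13->13 [HIT]
step 8: bank4 8->8 [HIT]
step 9: bank1 5->9 [CONFLICT]
step 10: bank1 9->9 [HIT]
step 11: bank3 11->13 [CONFLICT]
step 12: bank0 None->9 [EMPTY]

STATE = b0:9 b1:9 b2:6 b3:13 b4:8 b5:13 b6:-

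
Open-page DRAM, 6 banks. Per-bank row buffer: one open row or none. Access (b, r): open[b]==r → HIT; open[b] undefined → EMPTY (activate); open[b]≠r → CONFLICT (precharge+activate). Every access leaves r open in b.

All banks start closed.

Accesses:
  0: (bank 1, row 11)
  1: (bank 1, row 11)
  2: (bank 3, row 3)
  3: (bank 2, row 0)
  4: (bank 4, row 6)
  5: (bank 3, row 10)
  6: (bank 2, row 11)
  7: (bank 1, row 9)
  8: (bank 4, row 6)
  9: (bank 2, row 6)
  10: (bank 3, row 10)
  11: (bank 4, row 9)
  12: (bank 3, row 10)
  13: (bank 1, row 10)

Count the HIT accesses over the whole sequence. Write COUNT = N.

  [0] b1 r11: no row ⇒ E
  [1] b1 r11: had r11 ⇒ H
  [2] b3 r3: no row ⇒ E
  [3] b2 r0: no row ⇒ E
  [4] b4 r6: no row ⇒ E
  [5] b3 r10: had r3 ⇒ C
  [6] b2 r11: had r0 ⇒ C
  [7] b1 r9: had r11 ⇒ C
  [8] b4 r6: had r6 ⇒ H
  [9] b2 r6: had r11 ⇒ C
  [10] b3 r10: had r10 ⇒ H
  [11] b4 r9: had r6 ⇒ C
  [12] b3 r10: had r10 ⇒ H
  [13] b1 r10: had r9 ⇒ C

COUNT = 4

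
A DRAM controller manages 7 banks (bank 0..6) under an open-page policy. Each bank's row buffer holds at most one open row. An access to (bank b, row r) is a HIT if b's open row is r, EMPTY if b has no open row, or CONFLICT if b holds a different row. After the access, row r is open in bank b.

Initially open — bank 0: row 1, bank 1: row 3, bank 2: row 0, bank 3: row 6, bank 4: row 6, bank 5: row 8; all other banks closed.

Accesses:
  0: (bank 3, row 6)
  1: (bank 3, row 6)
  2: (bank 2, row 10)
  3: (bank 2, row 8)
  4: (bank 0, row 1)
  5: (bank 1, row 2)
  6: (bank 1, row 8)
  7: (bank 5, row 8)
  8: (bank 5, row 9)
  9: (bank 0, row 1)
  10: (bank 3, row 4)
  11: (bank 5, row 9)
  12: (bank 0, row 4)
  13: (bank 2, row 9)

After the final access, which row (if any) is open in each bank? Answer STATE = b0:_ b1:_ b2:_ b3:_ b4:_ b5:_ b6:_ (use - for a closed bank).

  [0] b3 r6: had r6 ⇒ H
  [1] b3 r6: had r6 ⇒ H
  [2] b2 r10: had r0 ⇒ C
  [3] b2 r8: had r10 ⇒ C
  [4] b0 r1: had r1 ⇒ H
  [5] b1 r2: had r3 ⇒ C
  [6] b1 r8: had r2 ⇒ C
  [7] b5 r8: had r8 ⇒ H
  [8] b5 r9: had r8 ⇒ C
  [9] b0 r1: had r1 ⇒ H
  [10] b3 r4: had r6 ⇒ C
  [11] b5 r9: had r9 ⇒ H
  [12] b0 r4: had r1 ⇒ C
  [13] b2 r9: had r8 ⇒ C

STATE = b0:4 b1:8 b2:9 b3:4 b4:6 b5:9 b6:-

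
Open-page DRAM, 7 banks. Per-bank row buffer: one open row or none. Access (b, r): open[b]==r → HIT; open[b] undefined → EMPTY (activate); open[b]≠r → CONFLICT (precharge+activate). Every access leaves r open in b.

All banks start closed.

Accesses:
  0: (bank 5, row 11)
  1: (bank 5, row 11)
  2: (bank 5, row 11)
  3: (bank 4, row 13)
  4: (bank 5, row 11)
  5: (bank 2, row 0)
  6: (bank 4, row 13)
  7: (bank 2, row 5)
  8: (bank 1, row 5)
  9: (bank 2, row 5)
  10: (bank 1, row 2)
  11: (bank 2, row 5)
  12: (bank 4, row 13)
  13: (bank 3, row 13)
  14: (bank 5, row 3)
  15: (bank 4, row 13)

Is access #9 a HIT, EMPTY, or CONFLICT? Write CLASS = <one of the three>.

CLASS = HIT

#0 (5,11) E
#1 (5,11) H  (was 11)
#2 (5,11) H  (was 11)
#3 (4,13) E
#4 (5,11) H  (was 11)
#5 (2,0) E
#6 (4,13) H  (was 13)
#7 (2,5) C  (was 0)
#8 (1,5) E
#9 (2,5) H  (was 5)
#10 (1,2) C  (was 5)
#11 (2,5) H  (was 5)
#12 (4,13) H  (was 13)
#13 (3,13) E
#14 (5,3) C  (was 11)
#15 (4,13) H  (was 13)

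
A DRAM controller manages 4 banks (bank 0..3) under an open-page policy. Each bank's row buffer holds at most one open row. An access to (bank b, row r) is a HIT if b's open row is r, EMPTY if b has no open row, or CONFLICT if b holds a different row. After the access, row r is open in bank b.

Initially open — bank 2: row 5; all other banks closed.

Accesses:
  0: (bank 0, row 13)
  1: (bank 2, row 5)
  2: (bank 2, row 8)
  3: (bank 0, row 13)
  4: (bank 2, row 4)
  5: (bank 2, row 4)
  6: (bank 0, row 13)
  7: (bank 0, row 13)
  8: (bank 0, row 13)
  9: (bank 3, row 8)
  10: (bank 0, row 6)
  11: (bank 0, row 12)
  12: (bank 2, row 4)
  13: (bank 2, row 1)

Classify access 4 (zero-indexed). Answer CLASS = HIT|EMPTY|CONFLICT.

CLASS = CONFLICT

step 0: bank0 None->13 [EMPTY]
step 1: bank2 5->5 [HIT]
step 2: bank2 5->8 [CONFLICT]
step 3: bank0 13->13 [HIT]
step 4: bank2 8->4 [CONFLICT]
step 5: bank2 4->4 [HIT]
step 6: bank0 13->13 [HIT]
step 7: bank0 13->13 [HIT]
step 8: bank0 13->13 [HIT]
step 9: bank3 None->8 [EMPTY]
step 10: bank0 13->6 [CONFLICT]
step 11: bank0 6->12 [CONFLICT]
step 12: bank2 4->4 [HIT]
step 13: bank2 4->1 [CONFLICT]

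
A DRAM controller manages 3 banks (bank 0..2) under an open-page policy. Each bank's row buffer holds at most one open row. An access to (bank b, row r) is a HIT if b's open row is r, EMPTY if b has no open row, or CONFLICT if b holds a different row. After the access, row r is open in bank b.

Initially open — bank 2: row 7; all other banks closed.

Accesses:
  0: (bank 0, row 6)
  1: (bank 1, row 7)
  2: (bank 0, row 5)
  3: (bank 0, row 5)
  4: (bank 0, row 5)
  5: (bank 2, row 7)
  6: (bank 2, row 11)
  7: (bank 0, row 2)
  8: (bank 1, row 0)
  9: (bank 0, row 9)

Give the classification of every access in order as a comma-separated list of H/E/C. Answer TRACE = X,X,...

#0 (0,6) E
#1 (1,7) E
#2 (0,5) C  (was 6)
#3 (0,5) H  (was 5)
#4 (0,5) H  (was 5)
#5 (2,7) H  (was 7)
#6 (2,11) C  (was 7)
#7 (0,2) C  (was 5)
#8 (1,0) C  (was 7)
#9 (0,9) C  (was 2)

TRACE = E,E,C,H,H,H,C,C,C,C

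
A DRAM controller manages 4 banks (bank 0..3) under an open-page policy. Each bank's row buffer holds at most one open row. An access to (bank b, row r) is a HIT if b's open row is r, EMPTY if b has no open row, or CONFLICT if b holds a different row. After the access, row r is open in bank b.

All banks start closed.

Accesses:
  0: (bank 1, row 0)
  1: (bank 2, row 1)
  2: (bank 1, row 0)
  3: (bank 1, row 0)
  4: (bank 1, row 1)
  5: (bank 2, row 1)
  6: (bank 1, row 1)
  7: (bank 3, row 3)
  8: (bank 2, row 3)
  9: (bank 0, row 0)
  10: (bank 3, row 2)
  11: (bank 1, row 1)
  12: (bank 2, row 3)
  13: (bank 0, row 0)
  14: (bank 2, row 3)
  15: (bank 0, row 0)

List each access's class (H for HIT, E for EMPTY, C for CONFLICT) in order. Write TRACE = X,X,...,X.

TRACE = E,E,H,H,C,H,H,E,C,E,C,H,H,H,H,H

#0 (1,0) E
#1 (2,1) E
#2 (1,0) H  (was 0)
#3 (1,0) H  (was 0)
#4 (1,1) C  (was 0)
#5 (2,1) H  (was 1)
#6 (1,1) H  (was 1)
#7 (3,3) E
#8 (2,3) C  (was 1)
#9 (0,0) E
#10 (3,2) C  (was 3)
#11 (1,1) H  (was 1)
#12 (2,3) H  (was 3)
#13 (0,0) H  (was 0)
#14 (2,3) H  (was 3)
#15 (0,0) H  (was 0)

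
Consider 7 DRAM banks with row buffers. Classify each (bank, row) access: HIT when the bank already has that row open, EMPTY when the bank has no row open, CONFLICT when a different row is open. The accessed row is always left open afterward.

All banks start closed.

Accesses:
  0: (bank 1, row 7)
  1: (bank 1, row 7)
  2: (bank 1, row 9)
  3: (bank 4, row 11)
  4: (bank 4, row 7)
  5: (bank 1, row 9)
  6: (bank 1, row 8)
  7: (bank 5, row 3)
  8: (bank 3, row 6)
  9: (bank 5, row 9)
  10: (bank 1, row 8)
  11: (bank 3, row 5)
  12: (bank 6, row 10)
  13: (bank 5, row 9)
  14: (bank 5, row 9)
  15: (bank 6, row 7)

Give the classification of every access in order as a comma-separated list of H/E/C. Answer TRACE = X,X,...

TRACE = E,H,C,E,C,H,C,E,E,C,H,C,E,H,H,C

0: bank 1 row 7 — prev None → EMPTY
1: bank 1 row 7 — prev 7 → HIT
2: bank 1 row 9 — prev 7 → CONFLICT
3: bank 4 row 11 — prev None → EMPTY
4: bank 4 row 7 — prev 11 → CONFLICT
5: bank 1 row 9 — prev 9 → HIT
6: bank 1 row 8 — prev 9 → CONFLICT
7: bank 5 row 3 — prev None → EMPTY
8: bank 3 row 6 — prev None → EMPTY
9: bank 5 row 9 — prev 3 → CONFLICT
10: bank 1 row 8 — prev 8 → HIT
11: bank 3 row 5 — prev 6 → CONFLICT
12: bank 6 row 10 — prev None → EMPTY
13: bank 5 row 9 — prev 9 → HIT
14: bank 5 row 9 — prev 9 → HIT
15: bank 6 row 7 — prev 10 → CONFLICT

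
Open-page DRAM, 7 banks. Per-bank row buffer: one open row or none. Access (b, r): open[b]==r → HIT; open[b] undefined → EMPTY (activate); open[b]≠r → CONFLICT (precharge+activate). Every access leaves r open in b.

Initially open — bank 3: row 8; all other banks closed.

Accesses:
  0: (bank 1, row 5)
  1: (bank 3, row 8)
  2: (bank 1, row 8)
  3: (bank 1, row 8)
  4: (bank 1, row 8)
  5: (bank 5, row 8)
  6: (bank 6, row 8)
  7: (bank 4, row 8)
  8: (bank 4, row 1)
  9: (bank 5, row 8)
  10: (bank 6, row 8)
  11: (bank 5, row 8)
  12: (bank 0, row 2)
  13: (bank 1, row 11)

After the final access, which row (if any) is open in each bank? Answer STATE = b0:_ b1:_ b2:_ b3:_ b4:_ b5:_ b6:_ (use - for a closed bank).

STATE = b0:2 b1:11 b2:- b3:8 b4:1 b5:8 b6:8

0: bank 1 row 5 — prev None → EMPTY
1: bank 3 row 8 — prev 8 → HIT
2: bank 1 row 8 — prev 5 → CONFLICT
3: bank 1 row 8 — prev 8 → HIT
4: bank 1 row 8 — prev 8 → HIT
5: bank 5 row 8 — prev None → EMPTY
6: bank 6 row 8 — prev None → EMPTY
7: bank 4 row 8 — prev None → EMPTY
8: bank 4 row 1 — prev 8 → CONFLICT
9: bank 5 row 8 — prev 8 → HIT
10: bank 6 row 8 — prev 8 → HIT
11: bank 5 row 8 — prev 8 → HIT
12: bank 0 row 2 — prev None → EMPTY
13: bank 1 row 11 — prev 8 → CONFLICT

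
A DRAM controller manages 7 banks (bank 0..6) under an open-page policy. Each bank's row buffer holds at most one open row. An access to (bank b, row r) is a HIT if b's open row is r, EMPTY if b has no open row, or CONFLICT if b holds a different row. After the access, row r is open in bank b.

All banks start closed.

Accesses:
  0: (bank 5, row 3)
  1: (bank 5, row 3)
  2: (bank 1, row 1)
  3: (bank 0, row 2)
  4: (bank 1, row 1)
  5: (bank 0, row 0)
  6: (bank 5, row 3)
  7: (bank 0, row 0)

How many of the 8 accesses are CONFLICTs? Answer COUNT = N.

0: bank 5 row 3 — prev None → EMPTY
1: bank 5 row 3 — prev 3 → HIT
2: bank 1 row 1 — prev None → EMPTY
3: bank 0 row 2 — prev None → EMPTY
4: bank 1 row 1 — prev 1 → HIT
5: bank 0 row 0 — prev 2 → CONFLICT
6: bank 5 row 3 — prev 3 → HIT
7: bank 0 row 0 — prev 0 → HIT

COUNT = 1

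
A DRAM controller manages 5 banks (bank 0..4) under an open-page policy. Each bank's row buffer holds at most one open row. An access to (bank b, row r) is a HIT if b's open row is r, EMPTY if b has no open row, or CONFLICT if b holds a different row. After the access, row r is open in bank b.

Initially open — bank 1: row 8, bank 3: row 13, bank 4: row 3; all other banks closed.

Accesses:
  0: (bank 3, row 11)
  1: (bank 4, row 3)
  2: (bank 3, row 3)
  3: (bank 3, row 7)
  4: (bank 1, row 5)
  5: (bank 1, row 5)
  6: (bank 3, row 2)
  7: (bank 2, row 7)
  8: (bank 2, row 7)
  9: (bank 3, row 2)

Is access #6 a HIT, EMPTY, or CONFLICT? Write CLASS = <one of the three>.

#0 (3,11) C  (was 13)
#1 (4,3) H  (was 3)
#2 (3,3) C  (was 11)
#3 (3,7) C  (was 3)
#4 (1,5) C  (was 8)
#5 (1,5) H  (was 5)
#6 (3,2) C  (was 7)
#7 (2,7) E
#8 (2,7) H  (was 7)
#9 (3,2) H  (was 2)

CLASS = CONFLICT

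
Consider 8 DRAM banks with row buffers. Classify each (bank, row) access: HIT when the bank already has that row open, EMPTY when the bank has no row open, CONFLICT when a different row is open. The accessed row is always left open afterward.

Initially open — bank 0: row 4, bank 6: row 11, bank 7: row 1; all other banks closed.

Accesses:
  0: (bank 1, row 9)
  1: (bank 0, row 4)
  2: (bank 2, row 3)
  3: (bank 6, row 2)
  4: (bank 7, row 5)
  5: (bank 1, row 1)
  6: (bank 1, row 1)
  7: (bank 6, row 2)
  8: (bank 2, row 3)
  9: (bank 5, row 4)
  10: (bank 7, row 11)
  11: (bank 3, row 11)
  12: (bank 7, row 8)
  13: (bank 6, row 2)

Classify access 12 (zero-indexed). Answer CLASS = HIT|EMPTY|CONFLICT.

step 0: bank1 None->9 [EMPTY]
step 1: bank0 4->4 [HIT]
step 2: bank2 None->3 [EMPTY]
step 3: bank6 11->2 [CONFLICT]
step 4: bank7 1->5 [CONFLICT]
step 5: bank1 9->1 [CONFLICT]
step 6: bank1 1->1 [HIT]
step 7: bank6 2->2 [HIT]
step 8: bank2 3->3 [HIT]
step 9: bank5 None->4 [EMPTY]
step 10: bank7 5->11 [CONFLICT]
step 11: bank3 None->11 [EMPTY]
step 12: bank7 11->8 [CONFLICT]
step 13: bank6 2->2 [HIT]

CLASS = CONFLICT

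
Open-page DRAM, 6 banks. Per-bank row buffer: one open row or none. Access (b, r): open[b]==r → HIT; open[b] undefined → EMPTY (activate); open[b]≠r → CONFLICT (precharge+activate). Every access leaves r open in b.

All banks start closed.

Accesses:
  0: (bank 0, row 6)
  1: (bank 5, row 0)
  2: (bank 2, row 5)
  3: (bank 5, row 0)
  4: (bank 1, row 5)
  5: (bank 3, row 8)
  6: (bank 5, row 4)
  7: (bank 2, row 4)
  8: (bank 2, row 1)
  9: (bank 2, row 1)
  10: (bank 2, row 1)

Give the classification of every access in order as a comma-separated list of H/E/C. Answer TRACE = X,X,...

0: bank 0 row 6 — prev None → EMPTY
1: bank 5 row 0 — prev None → EMPTY
2: bank 2 row 5 — prev None → EMPTY
3: bank 5 row 0 — prev 0 → HIT
4: bank 1 row 5 — prev None → EMPTY
5: bank 3 row 8 — prev None → EMPTY
6: bank 5 row 4 — prev 0 → CONFLICT
7: bank 2 row 4 — prev 5 → CONFLICT
8: bank 2 row 1 — prev 4 → CONFLICT
9: bank 2 row 1 — prev 1 → HIT
10: bank 2 row 1 — prev 1 → HIT

TRACE = E,E,E,H,E,E,C,C,C,H,H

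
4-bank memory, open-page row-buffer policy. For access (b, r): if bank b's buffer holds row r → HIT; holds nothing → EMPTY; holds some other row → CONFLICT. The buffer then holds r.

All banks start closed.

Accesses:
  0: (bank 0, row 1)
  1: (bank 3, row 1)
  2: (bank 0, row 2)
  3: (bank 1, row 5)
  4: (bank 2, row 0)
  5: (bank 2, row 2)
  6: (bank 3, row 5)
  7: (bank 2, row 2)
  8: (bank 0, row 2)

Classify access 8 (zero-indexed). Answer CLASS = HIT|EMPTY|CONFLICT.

  [0] b0 r1: no row ⇒ E
  [1] b3 r1: no row ⇒ E
  [2] b0 r2: had r1 ⇒ C
  [3] b1 r5: no row ⇒ E
  [4] b2 r0: no row ⇒ E
  [5] b2 r2: had r0 ⇒ C
  [6] b3 r5: had r1 ⇒ C
  [7] b2 r2: had r2 ⇒ H
  [8] b0 r2: had r2 ⇒ H

CLASS = HIT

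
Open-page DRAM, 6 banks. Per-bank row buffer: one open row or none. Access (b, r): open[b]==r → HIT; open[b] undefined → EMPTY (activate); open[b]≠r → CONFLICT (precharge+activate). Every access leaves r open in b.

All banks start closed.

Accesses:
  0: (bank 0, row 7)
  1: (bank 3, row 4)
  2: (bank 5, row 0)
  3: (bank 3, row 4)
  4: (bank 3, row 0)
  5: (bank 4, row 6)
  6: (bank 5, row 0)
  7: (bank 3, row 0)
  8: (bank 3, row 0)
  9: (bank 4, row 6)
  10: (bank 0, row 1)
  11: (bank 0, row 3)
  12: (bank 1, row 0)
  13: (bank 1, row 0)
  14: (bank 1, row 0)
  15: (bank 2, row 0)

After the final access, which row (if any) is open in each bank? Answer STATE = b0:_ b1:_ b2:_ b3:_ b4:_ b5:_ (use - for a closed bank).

STATE = b0:3 b1:0 b2:0 b3:0 b4:6 b5:0

#0 (0,7) E
#1 (3,4) E
#2 (5,0) E
#3 (3,4) H  (was 4)
#4 (3,0) C  (was 4)
#5 (4,6) E
#6 (5,0) H  (was 0)
#7 (3,0) H  (was 0)
#8 (3,0) H  (was 0)
#9 (4,6) H  (was 6)
#10 (0,1) C  (was 7)
#11 (0,3) C  (was 1)
#12 (1,0) E
#13 (1,0) H  (was 0)
#14 (1,0) H  (was 0)
#15 (2,0) E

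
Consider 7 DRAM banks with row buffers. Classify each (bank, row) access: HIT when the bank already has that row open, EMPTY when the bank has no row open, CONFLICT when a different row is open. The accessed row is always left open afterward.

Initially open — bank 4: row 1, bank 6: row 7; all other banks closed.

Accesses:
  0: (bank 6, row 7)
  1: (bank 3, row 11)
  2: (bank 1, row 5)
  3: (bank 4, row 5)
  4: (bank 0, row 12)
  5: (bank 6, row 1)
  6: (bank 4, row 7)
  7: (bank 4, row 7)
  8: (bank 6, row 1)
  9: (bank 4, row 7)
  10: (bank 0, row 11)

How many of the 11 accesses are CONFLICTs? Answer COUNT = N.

0: bank 6 row 7 — prev 7 → HIT
1: bank 3 row 11 — prev None → EMPTY
2: bank 1 row 5 — prev None → EMPTY
3: bank 4 row 5 — prev 1 → CONFLICT
4: bank 0 row 12 — prev None → EMPTY
5: bank 6 row 1 — prev 7 → CONFLICT
6: bank 4 row 7 — prev 5 → CONFLICT
7: bank 4 row 7 — prev 7 → HIT
8: bank 6 row 1 — prev 1 → HIT
9: bank 4 row 7 — prev 7 → HIT
10: bank 0 row 11 — prev 12 → CONFLICT

COUNT = 4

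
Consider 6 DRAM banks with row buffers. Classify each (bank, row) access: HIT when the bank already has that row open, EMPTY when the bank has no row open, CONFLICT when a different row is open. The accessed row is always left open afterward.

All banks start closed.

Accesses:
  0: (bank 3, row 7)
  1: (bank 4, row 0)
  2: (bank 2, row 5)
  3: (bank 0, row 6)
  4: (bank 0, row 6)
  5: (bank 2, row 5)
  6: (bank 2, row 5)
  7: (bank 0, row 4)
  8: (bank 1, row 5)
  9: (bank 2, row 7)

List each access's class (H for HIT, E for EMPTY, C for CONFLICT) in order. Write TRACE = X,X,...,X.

0: bank 3 row 7 — prev None → EMPTY
1: bank 4 row 0 — prev None → EMPTY
2: bank 2 row 5 — prev None → EMPTY
3: bank 0 row 6 — prev None → EMPTY
4: bank 0 row 6 — prev 6 → HIT
5: bank 2 row 5 — prev 5 → HIT
6: bank 2 row 5 — prev 5 → HIT
7: bank 0 row 4 — prev 6 → CONFLICT
8: bank 1 row 5 — prev None → EMPTY
9: bank 2 row 7 — prev 5 → CONFLICT

TRACE = E,E,E,E,H,H,H,C,E,C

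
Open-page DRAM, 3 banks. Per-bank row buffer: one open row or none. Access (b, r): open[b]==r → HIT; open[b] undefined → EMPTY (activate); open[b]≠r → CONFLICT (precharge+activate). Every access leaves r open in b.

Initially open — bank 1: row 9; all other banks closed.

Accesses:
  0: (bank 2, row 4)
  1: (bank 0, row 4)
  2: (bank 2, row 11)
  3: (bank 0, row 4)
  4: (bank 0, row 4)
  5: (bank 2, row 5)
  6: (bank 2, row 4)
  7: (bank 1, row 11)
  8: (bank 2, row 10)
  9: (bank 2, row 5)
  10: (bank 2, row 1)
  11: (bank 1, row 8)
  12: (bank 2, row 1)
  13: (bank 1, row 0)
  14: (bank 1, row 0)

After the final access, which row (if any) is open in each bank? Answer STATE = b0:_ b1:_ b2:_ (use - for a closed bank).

  [0] b2 r4: no row ⇒ E
  [1] b0 r4: no row ⇒ E
  [2] b2 r11: had r4 ⇒ C
  [3] b0 r4: had r4 ⇒ H
  [4] b0 r4: had r4 ⇒ H
  [5] b2 r5: had r11 ⇒ C
  [6] b2 r4: had r5 ⇒ C
  [7] b1 r11: had r9 ⇒ C
  [8] b2 r10: had r4 ⇒ C
  [9] b2 r5: had r10 ⇒ C
  [10] b2 r1: had r5 ⇒ C
  [11] b1 r8: had r11 ⇒ C
  [12] b2 r1: had r1 ⇒ H
  [13] b1 r0: had r8 ⇒ C
  [14] b1 r0: had r0 ⇒ H

STATE = b0:4 b1:0 b2:1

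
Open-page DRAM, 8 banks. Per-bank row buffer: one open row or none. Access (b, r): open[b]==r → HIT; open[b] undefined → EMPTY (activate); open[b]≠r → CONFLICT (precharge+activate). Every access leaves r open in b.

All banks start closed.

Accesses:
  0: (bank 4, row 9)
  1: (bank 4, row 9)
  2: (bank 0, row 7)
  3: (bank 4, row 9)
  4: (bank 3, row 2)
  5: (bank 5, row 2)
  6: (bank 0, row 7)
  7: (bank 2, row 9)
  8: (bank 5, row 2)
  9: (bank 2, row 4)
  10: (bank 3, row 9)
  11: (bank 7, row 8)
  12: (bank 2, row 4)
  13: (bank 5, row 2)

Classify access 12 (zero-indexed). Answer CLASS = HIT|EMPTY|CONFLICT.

CLASS = HIT

  [0] b4 r9: no row ⇒ E
  [1] b4 r9: had r9 ⇒ H
  [2] b0 r7: no row ⇒ E
  [3] b4 r9: had r9 ⇒ H
  [4] b3 r2: no row ⇒ E
  [5] b5 r2: no row ⇒ E
  [6] b0 r7: had r7 ⇒ H
  [7] b2 r9: no row ⇒ E
  [8] b5 r2: had r2 ⇒ H
  [9] b2 r4: had r9 ⇒ C
  [10] b3 r9: had r2 ⇒ C
  [11] b7 r8: no row ⇒ E
  [12] b2 r4: had r4 ⇒ H
  [13] b5 r2: had r2 ⇒ H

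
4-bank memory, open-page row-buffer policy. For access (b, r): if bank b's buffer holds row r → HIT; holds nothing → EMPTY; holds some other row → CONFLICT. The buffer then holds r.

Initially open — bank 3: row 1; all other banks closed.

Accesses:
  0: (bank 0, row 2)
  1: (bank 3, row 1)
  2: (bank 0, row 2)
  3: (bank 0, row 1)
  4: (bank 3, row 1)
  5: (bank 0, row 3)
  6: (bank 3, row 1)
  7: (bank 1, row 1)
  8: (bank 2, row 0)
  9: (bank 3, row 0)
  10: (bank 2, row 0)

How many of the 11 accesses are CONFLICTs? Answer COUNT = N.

COUNT = 3

#0 (0,2) E
#1 (3,1) H  (was 1)
#2 (0,2) H  (was 2)
#3 (0,1) C  (was 2)
#4 (3,1) H  (was 1)
#5 (0,3) C  (was 1)
#6 (3,1) H  (was 1)
#7 (1,1) E
#8 (2,0) E
#9 (3,0) C  (was 1)
#10 (2,0) H  (was 0)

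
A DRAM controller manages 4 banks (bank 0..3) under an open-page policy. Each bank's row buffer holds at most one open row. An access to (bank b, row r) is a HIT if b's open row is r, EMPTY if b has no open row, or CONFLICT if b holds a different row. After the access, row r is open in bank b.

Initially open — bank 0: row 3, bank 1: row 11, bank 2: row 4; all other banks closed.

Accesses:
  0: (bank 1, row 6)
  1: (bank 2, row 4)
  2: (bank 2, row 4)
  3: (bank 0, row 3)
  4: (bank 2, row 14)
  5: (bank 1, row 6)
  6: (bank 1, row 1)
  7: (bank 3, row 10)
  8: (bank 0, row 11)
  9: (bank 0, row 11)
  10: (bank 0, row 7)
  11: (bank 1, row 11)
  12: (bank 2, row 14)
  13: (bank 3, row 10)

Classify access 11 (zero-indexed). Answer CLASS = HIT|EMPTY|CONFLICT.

CLASS = CONFLICT

0: bank 1 row 6 — prev 11 → CONFLICT
1: bank 2 row 4 — prev 4 → HIT
2: bank 2 row 4 — prev 4 → HIT
3: bank 0 row 3 — prev 3 → HIT
4: bank 2 row 14 — prev 4 → CONFLICT
5: bank 1 row 6 — prev 6 → HIT
6: bank 1 row 1 — prev 6 → CONFLICT
7: bank 3 row 10 — prev None → EMPTY
8: bank 0 row 11 — prev 3 → CONFLICT
9: bank 0 row 11 — prev 11 → HIT
10: bank 0 row 7 — prev 11 → CONFLICT
11: bank 1 row 11 — prev 1 → CONFLICT
12: bank 2 row 14 — prev 14 → HIT
13: bank 3 row 10 — prev 10 → HIT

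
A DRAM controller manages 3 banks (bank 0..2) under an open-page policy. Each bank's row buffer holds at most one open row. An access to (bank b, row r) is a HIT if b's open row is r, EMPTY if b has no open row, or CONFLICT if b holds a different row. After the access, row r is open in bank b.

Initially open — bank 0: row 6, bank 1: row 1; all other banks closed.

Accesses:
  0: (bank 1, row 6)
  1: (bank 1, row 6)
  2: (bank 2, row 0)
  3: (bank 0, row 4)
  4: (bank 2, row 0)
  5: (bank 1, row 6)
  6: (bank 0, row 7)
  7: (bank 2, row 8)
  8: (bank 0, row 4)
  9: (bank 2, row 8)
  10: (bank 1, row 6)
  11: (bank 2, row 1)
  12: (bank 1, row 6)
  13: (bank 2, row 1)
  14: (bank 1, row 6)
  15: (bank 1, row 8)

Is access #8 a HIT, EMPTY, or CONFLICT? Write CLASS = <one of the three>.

0: bank 1 row 6 — prev 1 → CONFLICT
1: bank 1 row 6 — prev 6 → HIT
2: bank 2 row 0 — prev None → EMPTY
3: bank 0 row 4 — prev 6 → CONFLICT
4: bank 2 row 0 — prev 0 → HIT
5: bank 1 row 6 — prev 6 → HIT
6: bank 0 row 7 — prev 4 → CONFLICT
7: bank 2 row 8 — prev 0 → CONFLICT
8: bank 0 row 4 — prev 7 → CONFLICT
9: bank 2 row 8 — prev 8 → HIT
10: bank 1 row 6 — prev 6 → HIT
11: bank 2 row 1 — prev 8 → CONFLICT
12: bank 1 row 6 — prev 6 → HIT
13: bank 2 row 1 — prev 1 → HIT
14: bank 1 row 6 — prev 6 → HIT
15: bank 1 row 8 — prev 6 → CONFLICT

CLASS = CONFLICT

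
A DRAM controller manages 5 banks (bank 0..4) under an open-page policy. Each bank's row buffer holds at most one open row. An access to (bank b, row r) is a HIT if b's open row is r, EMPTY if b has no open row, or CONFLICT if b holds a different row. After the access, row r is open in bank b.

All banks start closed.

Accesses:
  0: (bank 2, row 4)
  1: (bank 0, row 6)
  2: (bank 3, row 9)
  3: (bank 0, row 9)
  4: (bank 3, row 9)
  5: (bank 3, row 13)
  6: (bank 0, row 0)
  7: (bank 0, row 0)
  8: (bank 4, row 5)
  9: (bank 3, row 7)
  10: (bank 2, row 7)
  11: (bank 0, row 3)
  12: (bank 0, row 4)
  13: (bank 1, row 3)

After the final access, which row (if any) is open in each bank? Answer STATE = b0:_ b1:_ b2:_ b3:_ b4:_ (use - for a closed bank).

STATE = b0:4 b1:3 b2:7 b3:7 b4:5

  [0] b2 r4: no row ⇒ E
  [1] b0 r6: no row ⇒ E
  [2] b3 r9: no row ⇒ E
  [3] b0 r9: had r6 ⇒ C
  [4] b3 r9: had r9 ⇒ H
  [5] b3 r13: had r9 ⇒ C
  [6] b0 r0: had r9 ⇒ C
  [7] b0 r0: had r0 ⇒ H
  [8] b4 r5: no row ⇒ E
  [9] b3 r7: had r13 ⇒ C
  [10] b2 r7: had r4 ⇒ C
  [11] b0 r3: had r0 ⇒ C
  [12] b0 r4: had r3 ⇒ C
  [13] b1 r3: no row ⇒ E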